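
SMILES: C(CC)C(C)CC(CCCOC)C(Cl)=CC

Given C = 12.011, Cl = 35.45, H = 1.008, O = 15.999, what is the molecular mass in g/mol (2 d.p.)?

246.82

Molecular formula: C14H27ClO.
M = 14×12.011 + 1×35.45 + 27×1.008 + 1×15.999 = 246.82 g/mol.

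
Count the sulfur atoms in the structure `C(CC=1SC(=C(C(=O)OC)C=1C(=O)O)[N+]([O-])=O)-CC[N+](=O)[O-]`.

1

The symbol for sulfur appears 1 time in the SMILES.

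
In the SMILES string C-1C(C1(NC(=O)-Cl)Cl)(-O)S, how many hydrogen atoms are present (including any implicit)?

Hydrogens are implicit in SMILES; fill each atom to its normal valence:
  3 × C: no H
  2 × Cl: no H
  1 × C: 2 H
  1 × N: 1 H
  1 × O: 1 H
  1 × O: no H
  1 × S: 1 H
  Total hydrogens = 5.

5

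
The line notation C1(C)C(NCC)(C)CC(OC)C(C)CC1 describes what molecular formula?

C13H27NO

Heavy atoms from the SMILES: 13 C, 1 N, 1 O.
Implicit hydrogens by atom environment:
  5 × C: 3 H each → 15
  4 × C: 2 H each → 8
  3 × C: 1 H each → 3
  1 × C: no H
  1 × N: 1 H
  1 × O: no H
  Total hydrogens = 27.
Molecular formula: C13H27NO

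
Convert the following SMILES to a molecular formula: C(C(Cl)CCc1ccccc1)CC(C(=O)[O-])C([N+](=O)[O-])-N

C14H18ClN2O4-

Heavy atoms from the SMILES: 14 C, 1 Cl, 2 N, 4 O.
Implicit hydrogens by atom environment:
  5 × C (aromatic): 1 H each → 5
  4 × C: 2 H each → 8
  3 × C: 1 H each → 3
  2 × O: no H
  2 × O (charge -1): no H
  1 × C: no H
  1 × C (aromatic): no H
  1 × Cl: no H
  1 × N: 2 H
  1 × N (charge +1): no H
  Total hydrogens = 18.
Net charge -1.
Molecular formula: C14H18ClN2O4-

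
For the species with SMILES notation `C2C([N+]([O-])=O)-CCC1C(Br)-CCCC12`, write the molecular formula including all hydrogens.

C10H16BrNO2

Heavy atoms from the SMILES: 1 Br, 10 C, 1 N, 2 O.
Implicit hydrogens by atom environment:
  6 × C: 2 H each → 12
  4 × C: 1 H each → 4
  1 × Br: no H
  1 × N (charge +1): no H
  1 × O: no H
  1 × O (charge -1): no H
  Total hydrogens = 16.
Molecular formula: C10H16BrNO2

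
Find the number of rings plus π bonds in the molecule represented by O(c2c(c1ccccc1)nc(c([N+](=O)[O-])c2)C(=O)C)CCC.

10

Molecular formula from the SMILES: C16H16N2O4.
DoU = (2C + 2 + N − H − X)/2 = (2·16 + 2 + 2 − 16 − 0)/2 = 20/2 = 10.
(Structurally: 2 ring(s) + 8 π bond(s) = 10.)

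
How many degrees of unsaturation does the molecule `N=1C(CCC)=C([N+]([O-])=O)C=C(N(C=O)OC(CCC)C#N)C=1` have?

8

Molecular formula from the SMILES: C14H18N4O4.
DoU = (2C + 2 + N − H − X)/2 = (2·14 + 2 + 4 − 18 − 0)/2 = 16/2 = 8.
(Structurally: 1 ring(s) + 7 π bond(s) = 8.)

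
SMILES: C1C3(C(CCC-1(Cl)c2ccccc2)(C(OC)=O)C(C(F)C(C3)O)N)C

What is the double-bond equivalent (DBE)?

7

Molecular formula from the SMILES: C19H25ClFNO3.
DoU = (2C + 2 + N − H − X)/2 = (2·19 + 2 + 1 − 25 − 2)/2 = 14/2 = 7.
(Structurally: 3 ring(s) + 4 π bond(s) = 7.)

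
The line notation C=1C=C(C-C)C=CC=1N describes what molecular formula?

C8H11N

Heavy atoms from the SMILES: 8 C, 1 N.
Implicit hydrogens by atom environment:
  4 × C (aromatic): 1 H each → 4
  2 × C (aromatic): no H
  1 × C: 3 H
  1 × C: 2 H
  1 × N: 2 H
  Total hydrogens = 11.
Molecular formula: C8H11N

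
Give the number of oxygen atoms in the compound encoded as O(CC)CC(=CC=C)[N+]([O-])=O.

3

The symbol for oxygen appears 3 times in the SMILES.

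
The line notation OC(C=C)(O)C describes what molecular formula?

Heavy atoms from the SMILES: 4 C, 2 O.
Implicit hydrogens by atom environment:
  2 × O: 1 H each → 2
  1 × C: 3 H
  1 × C: 2 H
  1 × C: 1 H
  1 × C: no H
  Total hydrogens = 8.
Molecular formula: C4H8O2

C4H8O2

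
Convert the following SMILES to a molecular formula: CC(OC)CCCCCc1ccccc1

Heavy atoms from the SMILES: 14 C, 1 O.
Implicit hydrogens by atom environment:
  5 × C: 2 H each → 10
  5 × C (aromatic): 1 H each → 5
  2 × C: 3 H each → 6
  1 × C: 1 H
  1 × C (aromatic): no H
  1 × O: no H
  Total hydrogens = 22.
Molecular formula: C14H22O

C14H22O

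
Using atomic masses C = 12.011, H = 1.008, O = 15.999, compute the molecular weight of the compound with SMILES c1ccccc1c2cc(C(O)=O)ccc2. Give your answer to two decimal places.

198.22

Molecular formula: C13H10O2.
M = 13×12.011 + 10×1.008 + 2×15.999 = 198.22 g/mol.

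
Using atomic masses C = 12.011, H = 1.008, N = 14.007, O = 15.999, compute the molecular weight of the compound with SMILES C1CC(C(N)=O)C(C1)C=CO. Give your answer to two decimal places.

155.20

Molecular formula: C8H13NO2.
M = 8×12.011 + 13×1.008 + 1×14.007 + 2×15.999 = 155.20 g/mol.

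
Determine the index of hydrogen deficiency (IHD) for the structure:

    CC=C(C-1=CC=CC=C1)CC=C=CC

7

Molecular formula from the SMILES: C14H16.
DoU = (2C + 2 + N − H − X)/2 = (2·14 + 2 + 0 − 16 − 0)/2 = 14/2 = 7.
(Structurally: 1 ring(s) + 6 π bond(s) = 7.)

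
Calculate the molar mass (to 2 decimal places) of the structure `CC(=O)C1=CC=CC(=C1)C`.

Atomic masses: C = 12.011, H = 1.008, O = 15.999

Molecular formula: C9H10O.
M = 9×12.011 + 10×1.008 + 1×15.999 = 134.18 g/mol.

134.18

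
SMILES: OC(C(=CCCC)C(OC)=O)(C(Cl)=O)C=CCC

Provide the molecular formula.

Heavy atoms from the SMILES: 13 C, 1 Cl, 4 O.
Implicit hydrogens by atom environment:
  4 × C: no H
  3 × C: 3 H each → 9
  3 × C: 2 H each → 6
  3 × C: 1 H each → 3
  3 × O: no H
  1 × Cl: no H
  1 × O: 1 H
  Total hydrogens = 19.
Molecular formula: C13H19ClO4

C13H19ClO4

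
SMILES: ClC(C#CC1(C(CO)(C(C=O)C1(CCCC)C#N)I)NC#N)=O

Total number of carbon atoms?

The symbol for carbon appears 15 times in the SMILES. (Cl is a single chlorine, not C + l.)

15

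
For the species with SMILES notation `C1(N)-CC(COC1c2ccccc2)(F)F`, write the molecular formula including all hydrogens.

Heavy atoms from the SMILES: 11 C, 2 F, 1 N, 1 O.
Implicit hydrogens by atom environment:
  5 × C (aromatic): 1 H each → 5
  2 × C: 2 H each → 4
  2 × C: 1 H each → 2
  2 × F: no H
  1 × C: no H
  1 × C (aromatic): no H
  1 × N: 2 H
  1 × O: no H
  Total hydrogens = 13.
Molecular formula: C11H13F2NO

C11H13F2NO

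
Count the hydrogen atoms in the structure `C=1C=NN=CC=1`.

4

Hydrogens are implicit in SMILES; fill each atom to its normal valence:
  4 × C (aromatic): 1 H each → 4
  2 × N (aromatic): no H
  Total hydrogens = 4.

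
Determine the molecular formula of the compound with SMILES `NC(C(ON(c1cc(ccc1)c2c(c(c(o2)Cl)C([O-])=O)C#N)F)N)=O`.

C14H9ClFN4O5-

Heavy atoms from the SMILES: 14 C, 1 Cl, 1 F, 4 N, 5 O.
Implicit hydrogens by atom environment:
  6 × C (aromatic): no H
  4 × C (aromatic): 1 H each → 4
  3 × C: no H
  3 × O: no H
  2 × N: 2 H each → 4
  2 × N: no H
  1 × C: 1 H
  1 × Cl: no H
  1 × F: no H
  1 × O (aromatic): no H
  1 × O (charge -1): no H
  Total hydrogens = 9.
Net charge -1.
Molecular formula: C14H9ClFN4O5-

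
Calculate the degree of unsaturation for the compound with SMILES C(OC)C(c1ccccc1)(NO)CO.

Molecular formula from the SMILES: C10H15NO3.
DoU = (2C + 2 + N − H − X)/2 = (2·10 + 2 + 1 − 15 − 0)/2 = 8/2 = 4.
(Structurally: 1 ring(s) + 3 π bond(s) = 4.)

4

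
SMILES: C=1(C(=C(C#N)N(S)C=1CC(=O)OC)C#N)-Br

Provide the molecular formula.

C9H6BrN3O2S

Heavy atoms from the SMILES: 1 Br, 9 C, 3 N, 2 O, 1 S.
Implicit hydrogens by atom environment:
  4 × C (aromatic): no H
  3 × C: no H
  2 × N: no H
  2 × O: no H
  1 × Br: no H
  1 × C: 3 H
  1 × C: 2 H
  1 × N (aromatic): no H
  1 × S: 1 H
  Total hydrogens = 6.
Molecular formula: C9H6BrN3O2S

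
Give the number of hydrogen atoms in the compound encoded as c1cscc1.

Hydrogens are implicit in SMILES; fill each atom to its normal valence:
  4 × C (aromatic): 1 H each → 4
  1 × S (aromatic): no H
  Total hydrogens = 4.

4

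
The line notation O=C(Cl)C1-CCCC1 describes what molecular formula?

C6H9ClO

Heavy atoms from the SMILES: 6 C, 1 Cl, 1 O.
Implicit hydrogens by atom environment:
  4 × C: 2 H each → 8
  1 × C: 1 H
  1 × C: no H
  1 × Cl: no H
  1 × O: no H
  Total hydrogens = 9.
Molecular formula: C6H9ClO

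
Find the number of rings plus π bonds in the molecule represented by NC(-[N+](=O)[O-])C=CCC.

Molecular formula from the SMILES: C5H10N2O2.
DoU = (2C + 2 + N − H − X)/2 = (2·5 + 2 + 2 − 10 − 0)/2 = 4/2 = 2.
(Structurally: 0 ring(s) + 2 π bond(s) = 2.)

2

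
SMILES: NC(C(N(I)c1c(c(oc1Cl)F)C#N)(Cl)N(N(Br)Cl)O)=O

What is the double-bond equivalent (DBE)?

Molecular formula from the SMILES: C7H3BrCl3FIN5O3.
DoU = (2C + 2 + N − H − X)/2 = (2·7 + 2 + 5 − 3 − 6)/2 = 12/2 = 6.
(Structurally: 1 ring(s) + 5 π bond(s) = 6.)

6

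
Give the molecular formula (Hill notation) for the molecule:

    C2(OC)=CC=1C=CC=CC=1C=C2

Heavy atoms from the SMILES: 11 C, 1 O.
Implicit hydrogens by atom environment:
  7 × C (aromatic): 1 H each → 7
  3 × C (aromatic): no H
  1 × C: 3 H
  1 × O: no H
  Total hydrogens = 10.
Molecular formula: C11H10O

C11H10O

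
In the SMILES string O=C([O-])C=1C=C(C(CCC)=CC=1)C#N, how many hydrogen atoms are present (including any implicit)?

Hydrogens are implicit in SMILES; fill each atom to its normal valence:
  3 × C (aromatic): 1 H each → 3
  3 × C (aromatic): no H
  2 × C: 2 H each → 4
  2 × C: no H
  1 × C: 3 H
  1 × N: no H
  1 × O: no H
  1 × O (charge -1): no H
  Total hydrogens = 10.

10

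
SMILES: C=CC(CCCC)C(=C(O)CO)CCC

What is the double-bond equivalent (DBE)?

Molecular formula from the SMILES: C13H24O2.
DoU = (2C + 2 + N − H − X)/2 = (2·13 + 2 + 0 − 24 − 0)/2 = 4/2 = 2.
(Structurally: 0 ring(s) + 2 π bond(s) = 2.)

2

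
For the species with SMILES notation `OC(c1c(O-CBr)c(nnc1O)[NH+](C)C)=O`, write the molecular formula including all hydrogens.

Heavy atoms from the SMILES: 1 Br, 8 C, 3 N, 4 O.
Implicit hydrogens by atom environment:
  4 × C (aromatic): no H
  2 × C: 3 H each → 6
  2 × N (aromatic): no H
  2 × O: 1 H each → 2
  2 × O: no H
  1 × Br: no H
  1 × C: 2 H
  1 × C: no H
  1 × N (charge +1): 1 H
  Total hydrogens = 11.
Net charge +1.
Molecular formula: C8H11BrN3O4+

C8H11BrN3O4+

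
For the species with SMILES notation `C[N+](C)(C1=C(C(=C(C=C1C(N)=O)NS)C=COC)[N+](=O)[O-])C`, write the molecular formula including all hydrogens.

C13H19N4O4S+

Heavy atoms from the SMILES: 13 C, 4 N, 4 O, 1 S.
Implicit hydrogens by atom environment:
  5 × C (aromatic): no H
  4 × C: 3 H each → 12
  3 × O: no H
  2 × C: 1 H each → 2
  2 × N (charge +1): no H
  1 × C (aromatic): 1 H
  1 × C: no H
  1 × N: 2 H
  1 × N: 1 H
  1 × O (charge -1): no H
  1 × S: 1 H
  Total hydrogens = 19.
Net charge +1.
Molecular formula: C13H19N4O4S+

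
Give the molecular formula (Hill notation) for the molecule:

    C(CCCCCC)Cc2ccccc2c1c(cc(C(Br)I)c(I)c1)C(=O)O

Heavy atoms from the SMILES: 1 Br, 22 C, 2 I, 2 O.
Implicit hydrogens by atom environment:
  7 × C: 2 H each → 14
  6 × C (aromatic): 1 H each → 6
  6 × C (aromatic): no H
  2 × I: no H
  1 × Br: no H
  1 × C: 3 H
  1 × C: 1 H
  1 × C: no H
  1 × O: 1 H
  1 × O: no H
  Total hydrogens = 25.
Molecular formula: C22H25BrI2O2

C22H25BrI2O2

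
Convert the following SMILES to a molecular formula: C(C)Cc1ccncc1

Heavy atoms from the SMILES: 8 C, 1 N.
Implicit hydrogens by atom environment:
  4 × C (aromatic): 1 H each → 4
  2 × C: 2 H each → 4
  1 × C: 3 H
  1 × C (aromatic): no H
  1 × N (aromatic): no H
  Total hydrogens = 11.
Molecular formula: C8H11N

C8H11N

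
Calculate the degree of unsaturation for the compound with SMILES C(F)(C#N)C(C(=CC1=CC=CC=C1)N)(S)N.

Molecular formula from the SMILES: C11H12FN3S.
DoU = (2C + 2 + N − H − X)/2 = (2·11 + 2 + 3 − 12 − 1)/2 = 14/2 = 7.
(Structurally: 1 ring(s) + 6 π bond(s) = 7.)

7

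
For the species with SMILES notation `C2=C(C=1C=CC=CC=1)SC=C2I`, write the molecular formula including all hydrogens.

C10H7IS

Heavy atoms from the SMILES: 10 C, 1 I, 1 S.
Implicit hydrogens by atom environment:
  7 × C (aromatic): 1 H each → 7
  3 × C (aromatic): no H
  1 × I: no H
  1 × S (aromatic): no H
  Total hydrogens = 7.
Molecular formula: C10H7IS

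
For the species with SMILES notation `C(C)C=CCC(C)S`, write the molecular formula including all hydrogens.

Heavy atoms from the SMILES: 7 C, 1 S.
Implicit hydrogens by atom environment:
  3 × C: 1 H each → 3
  2 × C: 3 H each → 6
  2 × C: 2 H each → 4
  1 × S: 1 H
  Total hydrogens = 14.
Molecular formula: C7H14S

C7H14S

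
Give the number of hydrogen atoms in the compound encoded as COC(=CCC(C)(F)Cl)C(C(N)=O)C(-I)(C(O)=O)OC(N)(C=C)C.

Hydrogens are implicit in SMILES; fill each atom to its normal valence:
  6 × C: no H
  4 × O: no H
  3 × C: 3 H each → 9
  3 × C: 1 H each → 3
  2 × C: 2 H each → 4
  2 × N: 2 H each → 4
  1 × Cl: no H
  1 × F: no H
  1 × I: no H
  1 × O: 1 H
  Total hydrogens = 21.

21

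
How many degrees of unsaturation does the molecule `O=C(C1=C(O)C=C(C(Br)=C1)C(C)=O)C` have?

Molecular formula from the SMILES: C10H9BrO3.
DoU = (2C + 2 + N − H − X)/2 = (2·10 + 2 + 0 − 9 − 1)/2 = 12/2 = 6.
(Structurally: 1 ring(s) + 5 π bond(s) = 6.)

6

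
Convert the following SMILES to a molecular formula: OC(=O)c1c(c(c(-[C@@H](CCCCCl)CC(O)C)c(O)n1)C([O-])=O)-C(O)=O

C16H19ClNO8-

Heavy atoms from the SMILES: 16 C, 1 Cl, 1 N, 8 O.
Implicit hydrogens by atom environment:
  5 × C: 2 H each → 10
  5 × C (aromatic): no H
  4 × O: 1 H each → 4
  3 × C: no H
  3 × O: no H
  2 × C: 1 H each → 2
  1 × C: 3 H
  1 × Cl: no H
  1 × N (aromatic): no H
  1 × O (charge -1): no H
  Total hydrogens = 19.
Net charge -1.
Molecular formula: C16H19ClNO8-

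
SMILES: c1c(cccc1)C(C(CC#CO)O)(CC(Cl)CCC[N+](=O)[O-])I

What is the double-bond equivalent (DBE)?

7

Molecular formula from the SMILES: C16H19ClINO4.
DoU = (2C + 2 + N − H − X)/2 = (2·16 + 2 + 1 − 19 − 2)/2 = 14/2 = 7.
(Structurally: 1 ring(s) + 6 π bond(s) = 7.)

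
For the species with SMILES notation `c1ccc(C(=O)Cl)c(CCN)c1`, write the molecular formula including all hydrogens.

C9H10ClNO

Heavy atoms from the SMILES: 9 C, 1 Cl, 1 N, 1 O.
Implicit hydrogens by atom environment:
  4 × C (aromatic): 1 H each → 4
  2 × C: 2 H each → 4
  2 × C (aromatic): no H
  1 × C: no H
  1 × Cl: no H
  1 × N: 2 H
  1 × O: no H
  Total hydrogens = 10.
Molecular formula: C9H10ClNO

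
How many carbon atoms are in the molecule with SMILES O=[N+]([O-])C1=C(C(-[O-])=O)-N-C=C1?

The symbol for carbon appears 5 times in the SMILES.

5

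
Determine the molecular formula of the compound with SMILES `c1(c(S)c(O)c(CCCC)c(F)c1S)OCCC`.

C13H19FO2S2

Heavy atoms from the SMILES: 13 C, 1 F, 2 O, 2 S.
Implicit hydrogens by atom environment:
  6 × C (aromatic): no H
  5 × C: 2 H each → 10
  2 × C: 3 H each → 6
  2 × S: 1 H each → 2
  1 × F: no H
  1 × O: 1 H
  1 × O: no H
  Total hydrogens = 19.
Molecular formula: C13H19FO2S2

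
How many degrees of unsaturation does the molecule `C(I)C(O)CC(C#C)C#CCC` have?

Molecular formula from the SMILES: C10H13IO.
DoU = (2C + 2 + N − H − X)/2 = (2·10 + 2 + 0 − 13 − 1)/2 = 8/2 = 4.
(Structurally: 0 ring(s) + 4 π bond(s) = 4.)

4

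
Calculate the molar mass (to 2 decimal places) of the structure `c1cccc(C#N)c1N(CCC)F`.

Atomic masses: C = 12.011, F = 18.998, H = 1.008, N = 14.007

178.21

Molecular formula: C10H11FN2.
M = 10×12.011 + 1×18.998 + 11×1.008 + 2×14.007 = 178.21 g/mol.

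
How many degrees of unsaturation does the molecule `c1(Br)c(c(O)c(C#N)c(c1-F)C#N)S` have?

Molecular formula from the SMILES: C8H2BrFN2OS.
DoU = (2C + 2 + N − H − X)/2 = (2·8 + 2 + 2 − 2 − 2)/2 = 16/2 = 8.
(Structurally: 1 ring(s) + 7 π bond(s) = 8.)

8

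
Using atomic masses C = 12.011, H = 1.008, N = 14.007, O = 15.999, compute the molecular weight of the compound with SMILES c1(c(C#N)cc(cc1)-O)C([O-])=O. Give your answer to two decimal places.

162.12

Molecular formula: C8H4NO3-.
M = 8×12.011 + 4×1.008 + 1×14.007 + 3×15.999 = 162.12 g/mol.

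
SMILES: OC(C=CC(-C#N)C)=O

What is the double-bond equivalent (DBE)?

4

Molecular formula from the SMILES: C6H7NO2.
DoU = (2C + 2 + N − H − X)/2 = (2·6 + 2 + 1 − 7 − 0)/2 = 8/2 = 4.
(Structurally: 0 ring(s) + 4 π bond(s) = 4.)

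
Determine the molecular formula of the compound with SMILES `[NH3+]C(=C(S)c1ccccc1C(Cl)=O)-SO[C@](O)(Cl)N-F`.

Heavy atoms from the SMILES: 10 C, 2 Cl, 1 F, 2 N, 3 O, 2 S.
Implicit hydrogens by atom environment:
  4 × C (aromatic): 1 H each → 4
  4 × C: no H
  2 × C (aromatic): no H
  2 × Cl: no H
  2 × O: no H
  1 × F: no H
  1 × N (charge +1): 3 H
  1 × N: 1 H
  1 × O: 1 H
  1 × S: 1 H
  1 × S: no H
  Total hydrogens = 10.
Net charge +1.
Molecular formula: C10H10Cl2FN2O3S2+

C10H10Cl2FN2O3S2+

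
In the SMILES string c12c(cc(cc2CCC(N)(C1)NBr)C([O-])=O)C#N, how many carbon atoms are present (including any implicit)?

The symbol for carbon appears 12 times in the SMILES. Lowercase c denotes aromatic carbon and counts toward C.

12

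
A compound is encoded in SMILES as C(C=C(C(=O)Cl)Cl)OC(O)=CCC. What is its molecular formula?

C8H10Cl2O3

Heavy atoms from the SMILES: 8 C, 2 Cl, 3 O.
Implicit hydrogens by atom environment:
  3 × C: no H
  2 × C: 2 H each → 4
  2 × C: 1 H each → 2
  2 × Cl: no H
  2 × O: no H
  1 × C: 3 H
  1 × O: 1 H
  Total hydrogens = 10.
Molecular formula: C8H10Cl2O3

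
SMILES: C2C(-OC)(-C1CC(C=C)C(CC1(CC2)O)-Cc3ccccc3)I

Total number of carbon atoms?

20

The symbol for carbon appears 20 times in the SMILES. Lowercase c denotes aromatic carbon and counts toward C.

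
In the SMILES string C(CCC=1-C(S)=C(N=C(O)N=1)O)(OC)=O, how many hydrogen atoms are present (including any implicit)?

10

Hydrogens are implicit in SMILES; fill each atom to its normal valence:
  4 × C (aromatic): no H
  2 × C: 2 H each → 4
  2 × N (aromatic): no H
  2 × O: 1 H each → 2
  2 × O: no H
  1 × C: 3 H
  1 × C: no H
  1 × S: 1 H
  Total hydrogens = 10.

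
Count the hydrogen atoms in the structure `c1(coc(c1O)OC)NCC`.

Hydrogens are implicit in SMILES; fill each atom to its normal valence:
  3 × C (aromatic): no H
  2 × C: 3 H each → 6
  1 × C: 2 H
  1 × C (aromatic): 1 H
  1 × N: 1 H
  1 × O: 1 H
  1 × O (aromatic): no H
  1 × O: no H
  Total hydrogens = 11.

11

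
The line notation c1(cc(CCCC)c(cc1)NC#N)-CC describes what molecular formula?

Heavy atoms from the SMILES: 13 C, 2 N.
Implicit hydrogens by atom environment:
  4 × C: 2 H each → 8
  3 × C (aromatic): 1 H each → 3
  3 × C (aromatic): no H
  2 × C: 3 H each → 6
  1 × C: no H
  1 × N: 1 H
  1 × N: no H
  Total hydrogens = 18.
Molecular formula: C13H18N2

C13H18N2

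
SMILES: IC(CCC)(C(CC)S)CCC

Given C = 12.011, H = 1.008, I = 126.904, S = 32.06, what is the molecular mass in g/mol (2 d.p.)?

Molecular formula: C10H21IS.
M = 10×12.011 + 21×1.008 + 1×126.904 + 1×32.06 = 300.24 g/mol.

300.24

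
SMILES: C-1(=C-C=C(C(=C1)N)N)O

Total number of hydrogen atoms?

Hydrogens are implicit in SMILES; fill each atom to its normal valence:
  3 × C (aromatic): 1 H each → 3
  3 × C (aromatic): no H
  2 × N: 2 H each → 4
  1 × O: 1 H
  Total hydrogens = 8.

8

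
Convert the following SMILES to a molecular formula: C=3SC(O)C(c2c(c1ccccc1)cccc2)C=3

C16H14OS

Heavy atoms from the SMILES: 16 C, 1 O, 1 S.
Implicit hydrogens by atom environment:
  9 × C (aromatic): 1 H each → 9
  4 × C: 1 H each → 4
  3 × C (aromatic): no H
  1 × O: 1 H
  1 × S: no H
  Total hydrogens = 14.
Molecular formula: C16H14OS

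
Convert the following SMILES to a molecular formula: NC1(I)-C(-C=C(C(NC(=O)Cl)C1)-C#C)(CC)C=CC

Heavy atoms from the SMILES: 14 C, 1 Cl, 1 I, 2 N, 1 O.
Implicit hydrogens by atom environment:
  5 × C: 1 H each → 5
  5 × C: no H
  2 × C: 3 H each → 6
  2 × C: 2 H each → 4
  1 × Cl: no H
  1 × I: no H
  1 × N: 2 H
  1 × N: 1 H
  1 × O: no H
  Total hydrogens = 18.
Molecular formula: C14H18ClIN2O

C14H18ClIN2O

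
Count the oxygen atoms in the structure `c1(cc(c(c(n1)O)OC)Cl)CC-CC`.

2

The symbol for oxygen appears 2 times in the SMILES.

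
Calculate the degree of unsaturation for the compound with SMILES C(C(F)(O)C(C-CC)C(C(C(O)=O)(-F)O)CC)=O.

Molecular formula from the SMILES: C11H18F2O5.
DoU = (2C + 2 + N − H − X)/2 = (2·11 + 2 + 0 − 18 − 2)/2 = 4/2 = 2.
(Structurally: 0 ring(s) + 2 π bond(s) = 2.)

2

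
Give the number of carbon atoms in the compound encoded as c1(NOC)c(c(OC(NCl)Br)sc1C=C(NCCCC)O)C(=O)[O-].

The symbol for carbon appears 13 times in the SMILES. Lowercase c denotes aromatic carbon and counts toward C.

13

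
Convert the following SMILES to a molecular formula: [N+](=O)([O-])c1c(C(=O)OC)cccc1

Heavy atoms from the SMILES: 8 C, 1 N, 4 O.
Implicit hydrogens by atom environment:
  4 × C (aromatic): 1 H each → 4
  3 × O: no H
  2 × C (aromatic): no H
  1 × C: 3 H
  1 × C: no H
  1 × N (charge +1): no H
  1 × O (charge -1): no H
  Total hydrogens = 7.
Molecular formula: C8H7NO4

C8H7NO4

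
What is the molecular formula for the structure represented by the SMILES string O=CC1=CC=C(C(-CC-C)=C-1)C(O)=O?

Heavy atoms from the SMILES: 11 C, 3 O.
Implicit hydrogens by atom environment:
  3 × C (aromatic): 1 H each → 3
  3 × C (aromatic): no H
  2 × C: 2 H each → 4
  2 × O: no H
  1 × C: 3 H
  1 × C: 1 H
  1 × C: no H
  1 × O: 1 H
  Total hydrogens = 12.
Molecular formula: C11H12O3

C11H12O3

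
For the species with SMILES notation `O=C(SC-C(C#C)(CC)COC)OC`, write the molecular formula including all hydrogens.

Heavy atoms from the SMILES: 10 C, 3 O, 1 S.
Implicit hydrogens by atom environment:
  3 × C: 3 H each → 9
  3 × C: 2 H each → 6
  3 × C: no H
  3 × O: no H
  1 × C: 1 H
  1 × S: no H
  Total hydrogens = 16.
Molecular formula: C10H16O3S

C10H16O3S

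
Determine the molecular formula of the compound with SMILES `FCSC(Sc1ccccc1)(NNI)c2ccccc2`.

C14H14FIN2S2

Heavy atoms from the SMILES: 14 C, 1 F, 1 I, 2 N, 2 S.
Implicit hydrogens by atom environment:
  10 × C (aromatic): 1 H each → 10
  2 × C (aromatic): no H
  2 × N: 1 H each → 2
  2 × S: no H
  1 × C: 2 H
  1 × C: no H
  1 × F: no H
  1 × I: no H
  Total hydrogens = 14.
Molecular formula: C14H14FIN2S2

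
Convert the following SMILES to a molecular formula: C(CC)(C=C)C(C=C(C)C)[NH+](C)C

C12H24N+

Heavy atoms from the SMILES: 12 C, 1 N.
Implicit hydrogens by atom environment:
  5 × C: 3 H each → 15
  4 × C: 1 H each → 4
  2 × C: 2 H each → 4
  1 × C: no H
  1 × N (charge +1): 1 H
  Total hydrogens = 24.
Net charge +1.
Molecular formula: C12H24N+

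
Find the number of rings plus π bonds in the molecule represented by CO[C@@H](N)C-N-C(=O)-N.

1

Molecular formula from the SMILES: C4H11N3O2.
DoU = (2C + 2 + N − H − X)/2 = (2·4 + 2 + 3 − 11 − 0)/2 = 2/2 = 1.
(Structurally: 0 ring(s) + 1 π bond(s) = 1.)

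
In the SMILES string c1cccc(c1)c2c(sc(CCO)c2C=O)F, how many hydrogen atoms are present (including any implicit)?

11

Hydrogens are implicit in SMILES; fill each atom to its normal valence:
  5 × C (aromatic): 1 H each → 5
  5 × C (aromatic): no H
  2 × C: 2 H each → 4
  1 × C: 1 H
  1 × F: no H
  1 × O: 1 H
  1 × O: no H
  1 × S (aromatic): no H
  Total hydrogens = 11.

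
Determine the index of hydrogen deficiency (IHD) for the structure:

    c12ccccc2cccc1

7

Molecular formula from the SMILES: C10H8.
DoU = (2C + 2 + N − H − X)/2 = (2·10 + 2 + 0 − 8 − 0)/2 = 14/2 = 7.
(Structurally: 2 ring(s) + 5 π bond(s) = 7.)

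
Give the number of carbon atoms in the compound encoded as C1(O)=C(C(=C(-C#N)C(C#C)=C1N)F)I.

9

The symbol for carbon appears 9 times in the SMILES.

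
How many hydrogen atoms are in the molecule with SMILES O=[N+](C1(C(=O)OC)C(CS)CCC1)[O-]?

13

Hydrogens are implicit in SMILES; fill each atom to its normal valence:
  4 × C: 2 H each → 8
  3 × O: no H
  2 × C: no H
  1 × C: 3 H
  1 × C: 1 H
  1 × N (charge +1): no H
  1 × O (charge -1): no H
  1 × S: 1 H
  Total hydrogens = 13.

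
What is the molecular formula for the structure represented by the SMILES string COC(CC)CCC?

Heavy atoms from the SMILES: 7 C, 1 O.
Implicit hydrogens by atom environment:
  3 × C: 3 H each → 9
  3 × C: 2 H each → 6
  1 × C: 1 H
  1 × O: no H
  Total hydrogens = 16.
Molecular formula: C7H16O

C7H16O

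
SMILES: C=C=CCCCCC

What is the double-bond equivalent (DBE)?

2

Molecular formula from the SMILES: C8H14.
DoU = (2C + 2 + N − H − X)/2 = (2·8 + 2 + 0 − 14 − 0)/2 = 4/2 = 2.
(Structurally: 0 ring(s) + 2 π bond(s) = 2.)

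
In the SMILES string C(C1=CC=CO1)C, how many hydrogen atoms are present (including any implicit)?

8

Hydrogens are implicit in SMILES; fill each atom to its normal valence:
  3 × C (aromatic): 1 H each → 3
  1 × C: 3 H
  1 × C: 2 H
  1 × C (aromatic): no H
  1 × O (aromatic): no H
  Total hydrogens = 8.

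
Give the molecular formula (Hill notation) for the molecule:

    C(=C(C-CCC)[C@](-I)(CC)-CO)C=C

C12H21IO

Heavy atoms from the SMILES: 12 C, 1 I, 1 O.
Implicit hydrogens by atom environment:
  6 × C: 2 H each → 12
  2 × C: 3 H each → 6
  2 × C: 1 H each → 2
  2 × C: no H
  1 × I: no H
  1 × O: 1 H
  Total hydrogens = 21.
Molecular formula: C12H21IO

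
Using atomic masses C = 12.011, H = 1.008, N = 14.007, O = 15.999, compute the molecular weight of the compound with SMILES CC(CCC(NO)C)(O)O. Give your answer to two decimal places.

149.19

Molecular formula: C6H15NO3.
M = 6×12.011 + 15×1.008 + 1×14.007 + 3×15.999 = 149.19 g/mol.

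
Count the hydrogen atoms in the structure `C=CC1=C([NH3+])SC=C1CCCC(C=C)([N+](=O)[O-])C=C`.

19

Hydrogens are implicit in SMILES; fill each atom to its normal valence:
  6 × C: 2 H each → 12
  3 × C: 1 H each → 3
  3 × C (aromatic): no H
  1 × C (aromatic): 1 H
  1 × C: no H
  1 × N (charge +1): 3 H
  1 × N (charge +1): no H
  1 × O: no H
  1 × O (charge -1): no H
  1 × S (aromatic): no H
  Total hydrogens = 19.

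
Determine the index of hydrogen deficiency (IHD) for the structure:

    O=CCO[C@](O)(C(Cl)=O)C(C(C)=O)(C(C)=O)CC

Molecular formula from the SMILES: C11H15ClO6.
DoU = (2C + 2 + N − H − X)/2 = (2·11 + 2 + 0 − 15 − 1)/2 = 8/2 = 4.
(Structurally: 0 ring(s) + 4 π bond(s) = 4.)

4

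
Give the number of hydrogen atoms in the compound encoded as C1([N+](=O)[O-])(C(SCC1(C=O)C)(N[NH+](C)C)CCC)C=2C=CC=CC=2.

Hydrogens are implicit in SMILES; fill each atom to its normal valence:
  5 × C (aromatic): 1 H each → 5
  4 × C: 3 H each → 12
  3 × C: 2 H each → 6
  3 × C: no H
  2 × O: no H
  1 × C: 1 H
  1 × C (aromatic): no H
  1 × N: 1 H
  1 × N (charge +1): 1 H
  1 × N (charge +1): no H
  1 × O (charge -1): no H
  1 × S: no H
  Total hydrogens = 26.

26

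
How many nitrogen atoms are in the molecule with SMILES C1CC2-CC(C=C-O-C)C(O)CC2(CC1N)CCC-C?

The symbol for nitrogen appears 1 time in the SMILES.

1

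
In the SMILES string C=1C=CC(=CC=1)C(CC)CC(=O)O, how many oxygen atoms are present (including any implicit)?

The symbol for oxygen appears 2 times in the SMILES.

2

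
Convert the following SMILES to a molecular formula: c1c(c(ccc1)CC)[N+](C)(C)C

Heavy atoms from the SMILES: 11 C, 1 N.
Implicit hydrogens by atom environment:
  4 × C: 3 H each → 12
  4 × C (aromatic): 1 H each → 4
  2 × C (aromatic): no H
  1 × C: 2 H
  1 × N (charge +1): no H
  Total hydrogens = 18.
Net charge +1.
Molecular formula: C11H18N+

C11H18N+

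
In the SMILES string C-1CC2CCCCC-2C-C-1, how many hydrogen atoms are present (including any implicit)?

Hydrogens are implicit in SMILES; fill each atom to its normal valence:
  8 × C: 2 H each → 16
  2 × C: 1 H each → 2
  Total hydrogens = 18.

18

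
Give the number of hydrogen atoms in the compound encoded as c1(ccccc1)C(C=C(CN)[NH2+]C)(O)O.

Hydrogens are implicit in SMILES; fill each atom to its normal valence:
  5 × C (aromatic): 1 H each → 5
  2 × C: no H
  2 × O: 1 H each → 2
  1 × C: 3 H
  1 × C: 2 H
  1 × C: 1 H
  1 × C (aromatic): no H
  1 × N: 2 H
  1 × N (charge +1): 2 H
  Total hydrogens = 17.

17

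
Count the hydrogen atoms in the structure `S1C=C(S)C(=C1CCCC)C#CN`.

Hydrogens are implicit in SMILES; fill each atom to its normal valence:
  3 × C: 2 H each → 6
  3 × C (aromatic): no H
  2 × C: no H
  1 × C: 3 H
  1 × C (aromatic): 1 H
  1 × N: 2 H
  1 × S: 1 H
  1 × S (aromatic): no H
  Total hydrogens = 13.

13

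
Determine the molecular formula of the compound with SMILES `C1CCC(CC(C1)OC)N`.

C8H17NO

Heavy atoms from the SMILES: 8 C, 1 N, 1 O.
Implicit hydrogens by atom environment:
  5 × C: 2 H each → 10
  2 × C: 1 H each → 2
  1 × C: 3 H
  1 × N: 2 H
  1 × O: no H
  Total hydrogens = 17.
Molecular formula: C8H17NO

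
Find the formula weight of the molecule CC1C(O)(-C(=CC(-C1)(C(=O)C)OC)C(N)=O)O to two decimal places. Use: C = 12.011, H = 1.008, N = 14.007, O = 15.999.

Molecular formula: C11H17NO5.
M = 11×12.011 + 17×1.008 + 1×14.007 + 5×15.999 = 243.26 g/mol.

243.26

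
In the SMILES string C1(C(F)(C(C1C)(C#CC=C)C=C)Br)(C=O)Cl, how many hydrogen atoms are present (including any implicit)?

Hydrogens are implicit in SMILES; fill each atom to its normal valence:
  5 × C: no H
  4 × C: 1 H each → 4
  2 × C: 2 H each → 4
  1 × Br: no H
  1 × C: 3 H
  1 × Cl: no H
  1 × F: no H
  1 × O: no H
  Total hydrogens = 11.

11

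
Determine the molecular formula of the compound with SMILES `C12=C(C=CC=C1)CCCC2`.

C10H12

Heavy atoms from the SMILES: 10 C.
Implicit hydrogens by atom environment:
  4 × C: 2 H each → 8
  4 × C (aromatic): 1 H each → 4
  2 × C (aromatic): no H
  Total hydrogens = 12.
Molecular formula: C10H12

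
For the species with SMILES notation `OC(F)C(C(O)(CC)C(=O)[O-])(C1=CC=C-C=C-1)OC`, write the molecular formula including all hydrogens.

Heavy atoms from the SMILES: 13 C, 1 F, 5 O.
Implicit hydrogens by atom environment:
  5 × C (aromatic): 1 H each → 5
  3 × C: no H
  2 × C: 3 H each → 6
  2 × O: 1 H each → 2
  2 × O: no H
  1 × C: 2 H
  1 × C: 1 H
  1 × C (aromatic): no H
  1 × F: no H
  1 × O (charge -1): no H
  Total hydrogens = 16.
Net charge -1.
Molecular formula: C13H16FO5-

C13H16FO5-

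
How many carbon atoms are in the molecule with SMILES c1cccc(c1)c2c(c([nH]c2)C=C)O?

The symbol for carbon appears 12 times in the SMILES. Lowercase c denotes aromatic carbon and counts toward C.

12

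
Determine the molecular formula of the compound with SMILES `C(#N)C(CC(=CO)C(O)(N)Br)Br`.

C6H8Br2N2O2

Heavy atoms from the SMILES: 2 Br, 6 C, 2 N, 2 O.
Implicit hydrogens by atom environment:
  3 × C: no H
  2 × Br: no H
  2 × C: 1 H each → 2
  2 × O: 1 H each → 2
  1 × C: 2 H
  1 × N: 2 H
  1 × N: no H
  Total hydrogens = 8.
Molecular formula: C6H8Br2N2O2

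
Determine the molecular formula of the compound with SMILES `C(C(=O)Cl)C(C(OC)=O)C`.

Heavy atoms from the SMILES: 6 C, 1 Cl, 3 O.
Implicit hydrogens by atom environment:
  3 × O: no H
  2 × C: 3 H each → 6
  2 × C: no H
  1 × C: 2 H
  1 × C: 1 H
  1 × Cl: no H
  Total hydrogens = 9.
Molecular formula: C6H9ClO3

C6H9ClO3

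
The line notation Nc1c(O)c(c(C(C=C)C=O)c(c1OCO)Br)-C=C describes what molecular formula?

Heavy atoms from the SMILES: 1 Br, 13 C, 1 N, 4 O.
Implicit hydrogens by atom environment:
  6 × C (aromatic): no H
  4 × C: 1 H each → 4
  3 × C: 2 H each → 6
  2 × O: 1 H each → 2
  2 × O: no H
  1 × Br: no H
  1 × N: 2 H
  Total hydrogens = 14.
Molecular formula: C13H14BrNO4

C13H14BrNO4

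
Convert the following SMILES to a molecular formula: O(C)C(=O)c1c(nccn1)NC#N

C7H6N4O2

Heavy atoms from the SMILES: 7 C, 4 N, 2 O.
Implicit hydrogens by atom environment:
  2 × C (aromatic): 1 H each → 2
  2 × C (aromatic): no H
  2 × C: no H
  2 × N (aromatic): no H
  2 × O: no H
  1 × C: 3 H
  1 × N: 1 H
  1 × N: no H
  Total hydrogens = 6.
Molecular formula: C7H6N4O2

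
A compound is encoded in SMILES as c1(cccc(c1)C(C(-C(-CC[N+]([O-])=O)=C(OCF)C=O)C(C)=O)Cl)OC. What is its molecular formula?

C17H19ClFNO6

Heavy atoms from the SMILES: 17 C, 1 Cl, 1 F, 1 N, 6 O.
Implicit hydrogens by atom environment:
  5 × O: no H
  4 × C (aromatic): 1 H each → 4
  3 × C: 2 H each → 6
  3 × C: 1 H each → 3
  3 × C: no H
  2 × C: 3 H each → 6
  2 × C (aromatic): no H
  1 × Cl: no H
  1 × F: no H
  1 × N (charge +1): no H
  1 × O (charge -1): no H
  Total hydrogens = 19.
Molecular formula: C17H19ClFNO6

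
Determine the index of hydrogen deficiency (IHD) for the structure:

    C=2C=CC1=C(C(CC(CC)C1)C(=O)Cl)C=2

Molecular formula from the SMILES: C13H15ClO.
DoU = (2C + 2 + N − H − X)/2 = (2·13 + 2 + 0 − 15 − 1)/2 = 12/2 = 6.
(Structurally: 2 ring(s) + 4 π bond(s) = 6.)

6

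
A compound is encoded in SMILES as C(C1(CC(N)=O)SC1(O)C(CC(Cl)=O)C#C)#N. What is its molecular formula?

Heavy atoms from the SMILES: 10 C, 1 Cl, 2 N, 3 O, 1 S.
Implicit hydrogens by atom environment:
  6 × C: no H
  2 × C: 2 H each → 4
  2 × C: 1 H each → 2
  2 × O: no H
  1 × Cl: no H
  1 × N: 2 H
  1 × N: no H
  1 × O: 1 H
  1 × S: no H
  Total hydrogens = 9.
Molecular formula: C10H9ClN2O3S

C10H9ClN2O3S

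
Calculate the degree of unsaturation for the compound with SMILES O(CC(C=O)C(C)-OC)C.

Molecular formula from the SMILES: C7H14O3.
DoU = (2C + 2 + N − H − X)/2 = (2·7 + 2 + 0 − 14 − 0)/2 = 2/2 = 1.
(Structurally: 0 ring(s) + 1 π bond(s) = 1.)

1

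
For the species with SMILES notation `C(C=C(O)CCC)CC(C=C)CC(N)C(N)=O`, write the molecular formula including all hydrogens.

C13H24N2O2

Heavy atoms from the SMILES: 13 C, 2 N, 2 O.
Implicit hydrogens by atom environment:
  6 × C: 2 H each → 12
  4 × C: 1 H each → 4
  2 × C: no H
  2 × N: 2 H each → 4
  1 × C: 3 H
  1 × O: 1 H
  1 × O: no H
  Total hydrogens = 24.
Molecular formula: C13H24N2O2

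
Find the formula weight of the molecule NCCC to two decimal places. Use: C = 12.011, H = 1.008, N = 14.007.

59.11

Molecular formula: C3H9N.
M = 3×12.011 + 9×1.008 + 1×14.007 = 59.11 g/mol.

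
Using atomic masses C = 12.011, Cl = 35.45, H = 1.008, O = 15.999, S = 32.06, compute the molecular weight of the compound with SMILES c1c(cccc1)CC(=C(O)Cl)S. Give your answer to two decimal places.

Molecular formula: C9H9ClOS.
M = 9×12.011 + 1×35.45 + 9×1.008 + 1×15.999 + 1×32.06 = 200.68 g/mol.

200.68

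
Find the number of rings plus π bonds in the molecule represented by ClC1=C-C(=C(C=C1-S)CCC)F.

Molecular formula from the SMILES: C9H10ClFS.
DoU = (2C + 2 + N − H − X)/2 = (2·9 + 2 + 0 − 10 − 2)/2 = 8/2 = 4.
(Structurally: 1 ring(s) + 3 π bond(s) = 4.)

4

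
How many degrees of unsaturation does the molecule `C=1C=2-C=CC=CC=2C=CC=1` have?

7

Molecular formula from the SMILES: C10H8.
DoU = (2C + 2 + N − H − X)/2 = (2·10 + 2 + 0 − 8 − 0)/2 = 14/2 = 7.
(Structurally: 2 ring(s) + 5 π bond(s) = 7.)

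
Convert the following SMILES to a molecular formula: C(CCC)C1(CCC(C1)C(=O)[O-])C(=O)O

C11H17O4-

Heavy atoms from the SMILES: 11 C, 4 O.
Implicit hydrogens by atom environment:
  6 × C: 2 H each → 12
  3 × C: no H
  2 × O: no H
  1 × C: 3 H
  1 × C: 1 H
  1 × O: 1 H
  1 × O (charge -1): no H
  Total hydrogens = 17.
Net charge -1.
Molecular formula: C11H17O4-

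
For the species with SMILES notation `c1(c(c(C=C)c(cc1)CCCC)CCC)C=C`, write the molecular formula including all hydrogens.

Heavy atoms from the SMILES: 17 C.
Implicit hydrogens by atom environment:
  7 × C: 2 H each → 14
  4 × C (aromatic): no H
  2 × C: 3 H each → 6
  2 × C (aromatic): 1 H each → 2
  2 × C: 1 H each → 2
  Total hydrogens = 24.
Molecular formula: C17H24

C17H24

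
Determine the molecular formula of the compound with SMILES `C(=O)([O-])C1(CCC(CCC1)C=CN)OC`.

C11H18NO3-

Heavy atoms from the SMILES: 11 C, 1 N, 3 O.
Implicit hydrogens by atom environment:
  5 × C: 2 H each → 10
  3 × C: 1 H each → 3
  2 × C: no H
  2 × O: no H
  1 × C: 3 H
  1 × N: 2 H
  1 × O (charge -1): no H
  Total hydrogens = 18.
Net charge -1.
Molecular formula: C11H18NO3-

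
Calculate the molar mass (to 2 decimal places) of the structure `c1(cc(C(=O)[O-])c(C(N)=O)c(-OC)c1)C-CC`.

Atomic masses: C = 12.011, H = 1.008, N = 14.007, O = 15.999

236.25

Molecular formula: C12H14NO4-.
M = 12×12.011 + 14×1.008 + 1×14.007 + 4×15.999 = 236.25 g/mol.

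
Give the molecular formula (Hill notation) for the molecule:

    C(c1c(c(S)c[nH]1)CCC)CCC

Heavy atoms from the SMILES: 11 C, 1 N, 1 S.
Implicit hydrogens by atom environment:
  5 × C: 2 H each → 10
  3 × C (aromatic): no H
  2 × C: 3 H each → 6
  1 × C (aromatic): 1 H
  1 × N (aromatic): 1 H
  1 × S: 1 H
  Total hydrogens = 19.
Molecular formula: C11H19NS

C11H19NS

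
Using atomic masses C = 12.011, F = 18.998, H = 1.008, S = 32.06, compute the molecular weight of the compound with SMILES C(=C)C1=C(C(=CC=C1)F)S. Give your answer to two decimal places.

Molecular formula: C8H7FS.
M = 8×12.011 + 1×18.998 + 7×1.008 + 1×32.06 = 154.20 g/mol.

154.20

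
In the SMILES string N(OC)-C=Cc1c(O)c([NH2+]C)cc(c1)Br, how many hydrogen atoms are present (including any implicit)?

Hydrogens are implicit in SMILES; fill each atom to its normal valence:
  4 × C (aromatic): no H
  2 × C: 3 H each → 6
  2 × C (aromatic): 1 H each → 2
  2 × C: 1 H each → 2
  1 × Br: no H
  1 × N (charge +1): 2 H
  1 × N: 1 H
  1 × O: 1 H
  1 × O: no H
  Total hydrogens = 14.

14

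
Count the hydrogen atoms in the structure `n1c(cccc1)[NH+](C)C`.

Hydrogens are implicit in SMILES; fill each atom to its normal valence:
  4 × C (aromatic): 1 H each → 4
  2 × C: 3 H each → 6
  1 × C (aromatic): no H
  1 × N (charge +1): 1 H
  1 × N (aromatic): no H
  Total hydrogens = 11.

11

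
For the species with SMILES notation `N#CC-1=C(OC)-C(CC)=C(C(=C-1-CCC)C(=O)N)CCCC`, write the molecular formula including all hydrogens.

Heavy atoms from the SMILES: 18 C, 2 N, 2 O.
Implicit hydrogens by atom environment:
  6 × C: 2 H each → 12
  6 × C (aromatic): no H
  4 × C: 3 H each → 12
  2 × C: no H
  2 × O: no H
  1 × N: 2 H
  1 × N: no H
  Total hydrogens = 26.
Molecular formula: C18H26N2O2

C18H26N2O2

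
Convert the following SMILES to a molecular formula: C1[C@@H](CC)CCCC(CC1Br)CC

Heavy atoms from the SMILES: 1 Br, 12 C.
Implicit hydrogens by atom environment:
  7 × C: 2 H each → 14
  3 × C: 1 H each → 3
  2 × C: 3 H each → 6
  1 × Br: no H
  Total hydrogens = 23.
Molecular formula: C12H23Br

C12H23Br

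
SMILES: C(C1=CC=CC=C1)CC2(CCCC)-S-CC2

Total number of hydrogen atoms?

Hydrogens are implicit in SMILES; fill each atom to its normal valence:
  7 × C: 2 H each → 14
  5 × C (aromatic): 1 H each → 5
  1 × C: 3 H
  1 × C: no H
  1 × C (aromatic): no H
  1 × S: no H
  Total hydrogens = 22.

22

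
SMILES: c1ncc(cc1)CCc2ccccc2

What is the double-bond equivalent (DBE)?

8

Molecular formula from the SMILES: C13H13N.
DoU = (2C + 2 + N − H − X)/2 = (2·13 + 2 + 1 − 13 − 0)/2 = 16/2 = 8.
(Structurally: 2 ring(s) + 6 π bond(s) = 8.)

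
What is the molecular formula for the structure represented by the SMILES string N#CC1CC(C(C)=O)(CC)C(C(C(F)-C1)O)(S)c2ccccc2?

C18H22FNO2S

Heavy atoms from the SMILES: 18 C, 1 F, 1 N, 2 O, 1 S.
Implicit hydrogens by atom environment:
  5 × C (aromatic): 1 H each → 5
  4 × C: no H
  3 × C: 2 H each → 6
  3 × C: 1 H each → 3
  2 × C: 3 H each → 6
  1 × C (aromatic): no H
  1 × F: no H
  1 × N: no H
  1 × O: 1 H
  1 × O: no H
  1 × S: 1 H
  Total hydrogens = 22.
Molecular formula: C18H22FNO2S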